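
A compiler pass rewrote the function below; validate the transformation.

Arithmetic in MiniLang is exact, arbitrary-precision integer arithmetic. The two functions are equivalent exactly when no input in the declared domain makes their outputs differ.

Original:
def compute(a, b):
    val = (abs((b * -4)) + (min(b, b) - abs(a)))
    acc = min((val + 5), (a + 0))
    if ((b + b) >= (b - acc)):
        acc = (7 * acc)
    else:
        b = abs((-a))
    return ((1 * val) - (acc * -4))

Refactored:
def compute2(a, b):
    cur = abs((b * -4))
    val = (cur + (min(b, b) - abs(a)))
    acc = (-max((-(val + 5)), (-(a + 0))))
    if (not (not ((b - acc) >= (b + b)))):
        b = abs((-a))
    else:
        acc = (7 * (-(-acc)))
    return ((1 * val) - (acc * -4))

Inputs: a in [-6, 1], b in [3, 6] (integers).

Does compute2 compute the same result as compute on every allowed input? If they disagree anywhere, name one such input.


Not equivalent: a=-6, b=6 separates them (-144 vs 0).
compute: val becomes 24; next acc becomes -6; next ((b + b) >= (b - acc)) evaluates to true; next acc becomes -42; next final value -144
compute2: cur becomes 24; next val becomes 24; next acc becomes -6; next (not (not ((b - acc) >= (b + b)))) evaluates to true; next b becomes 6; next final value 0
verdict: not equivalent; witness: a=-6, b=6


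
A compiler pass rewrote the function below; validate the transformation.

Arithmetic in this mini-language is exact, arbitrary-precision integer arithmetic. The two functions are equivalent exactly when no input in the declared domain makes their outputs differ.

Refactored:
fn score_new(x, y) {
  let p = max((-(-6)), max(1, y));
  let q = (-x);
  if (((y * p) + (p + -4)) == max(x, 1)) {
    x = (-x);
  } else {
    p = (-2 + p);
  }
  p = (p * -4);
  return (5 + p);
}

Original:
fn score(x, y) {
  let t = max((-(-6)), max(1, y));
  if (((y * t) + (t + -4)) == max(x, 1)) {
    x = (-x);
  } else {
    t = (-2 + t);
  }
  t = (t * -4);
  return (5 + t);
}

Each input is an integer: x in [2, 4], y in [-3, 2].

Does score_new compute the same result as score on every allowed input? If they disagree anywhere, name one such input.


Behavior is preserved: although statement counts differ; local variable names differ, the outputs never diverge.
Tracing x=4, y=1: score: t = 6; (((y * t) + (t + -4)) == max(x, 1)) -> false; t = 4; t = -16; return -11 | score_new: p = 6; q = -4; (((y * p) + (p + -4)) == max(x, 1)) -> false; p = 4; p = -16; return -11 — matching result -11.
Sweeping the whole domain (18 inputs) finds no disagreement.
verdict: equivalent


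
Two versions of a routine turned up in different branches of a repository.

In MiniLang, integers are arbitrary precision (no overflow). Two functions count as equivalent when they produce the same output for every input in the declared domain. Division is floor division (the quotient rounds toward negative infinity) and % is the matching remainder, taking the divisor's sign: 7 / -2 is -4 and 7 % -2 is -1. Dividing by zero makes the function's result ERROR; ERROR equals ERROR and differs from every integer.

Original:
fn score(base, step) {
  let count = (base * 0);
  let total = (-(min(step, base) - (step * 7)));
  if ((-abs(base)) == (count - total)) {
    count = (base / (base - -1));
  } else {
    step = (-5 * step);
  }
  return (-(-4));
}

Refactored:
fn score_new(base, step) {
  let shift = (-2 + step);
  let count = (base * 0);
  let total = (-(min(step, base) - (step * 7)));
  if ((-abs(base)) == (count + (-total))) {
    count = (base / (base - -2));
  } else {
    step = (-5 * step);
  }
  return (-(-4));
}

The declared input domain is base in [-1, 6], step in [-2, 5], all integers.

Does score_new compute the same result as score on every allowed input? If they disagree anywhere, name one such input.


Try base=-1, step=0.
score: count = 0; total = 1; ((-abs(base)) == (count - total)) -> true; division by zero -> ERROR
score_new: shift = -2; count = 0; total = 1; ((-abs(base)) == (count + (-total))) -> true; count = -1; return 4
ERROR against 4: the behavior changed.
verdict: not equivalent; witness: base=-1, step=0


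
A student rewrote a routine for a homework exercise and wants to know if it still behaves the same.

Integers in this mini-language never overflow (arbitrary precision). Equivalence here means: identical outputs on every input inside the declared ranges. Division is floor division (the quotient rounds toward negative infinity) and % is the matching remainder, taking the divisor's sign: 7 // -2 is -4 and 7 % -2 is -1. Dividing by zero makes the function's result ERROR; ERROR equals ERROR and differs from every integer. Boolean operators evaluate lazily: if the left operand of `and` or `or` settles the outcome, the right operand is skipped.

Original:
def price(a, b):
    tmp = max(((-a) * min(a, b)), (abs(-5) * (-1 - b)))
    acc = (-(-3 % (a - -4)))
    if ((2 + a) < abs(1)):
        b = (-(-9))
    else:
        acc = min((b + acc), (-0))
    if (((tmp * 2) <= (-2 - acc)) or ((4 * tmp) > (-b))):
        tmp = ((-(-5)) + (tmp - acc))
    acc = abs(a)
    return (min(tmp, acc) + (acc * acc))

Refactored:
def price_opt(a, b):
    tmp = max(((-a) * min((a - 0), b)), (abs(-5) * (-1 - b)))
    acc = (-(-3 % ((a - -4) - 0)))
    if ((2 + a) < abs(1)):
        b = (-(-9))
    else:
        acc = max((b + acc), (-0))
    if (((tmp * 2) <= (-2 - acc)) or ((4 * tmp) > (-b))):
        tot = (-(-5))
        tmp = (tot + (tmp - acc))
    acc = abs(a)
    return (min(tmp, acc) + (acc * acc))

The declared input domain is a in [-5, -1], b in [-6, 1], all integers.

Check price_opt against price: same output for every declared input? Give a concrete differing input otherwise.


Run the pair on a=-1, b=1.
price: tmp becomes -1; next acc becomes 0; next ((2 + a) < abs(1)) evaluates to false; next acc becomes 0; next (((tmp * 2) <= (-2 - acc)) or ((4 * tmp) > (-b))) evaluates to true; next tmp becomes 4; next acc becomes 1; next final value 2
price_opt: tmp becomes -1; next acc becomes 0; next ((2 + a) < abs(1)) evaluates to false; next acc becomes 1; next (((tmp * 2) <= (-2 - acc)) or ((4 * tmp) > (-b))) evaluates to false; next acc becomes 1; next final value 0
2 against 0: the behavior changed.
verdict: not equivalent; witness: a=-1, b=1


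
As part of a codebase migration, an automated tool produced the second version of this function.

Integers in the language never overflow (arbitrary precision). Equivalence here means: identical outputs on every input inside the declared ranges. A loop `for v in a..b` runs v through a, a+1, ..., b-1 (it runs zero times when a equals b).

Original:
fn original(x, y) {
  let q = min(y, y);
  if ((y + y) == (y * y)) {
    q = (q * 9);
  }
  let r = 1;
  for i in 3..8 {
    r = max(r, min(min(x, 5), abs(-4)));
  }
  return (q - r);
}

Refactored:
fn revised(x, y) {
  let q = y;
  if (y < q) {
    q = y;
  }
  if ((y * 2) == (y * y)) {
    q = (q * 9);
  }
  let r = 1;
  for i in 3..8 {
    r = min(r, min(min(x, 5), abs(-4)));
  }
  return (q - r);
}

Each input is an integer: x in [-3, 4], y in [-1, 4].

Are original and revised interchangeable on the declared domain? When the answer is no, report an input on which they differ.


At x=-3, y=-1: original gives -2, revised gives 2.
verdict: not equivalent; witness: x=-3, y=-1


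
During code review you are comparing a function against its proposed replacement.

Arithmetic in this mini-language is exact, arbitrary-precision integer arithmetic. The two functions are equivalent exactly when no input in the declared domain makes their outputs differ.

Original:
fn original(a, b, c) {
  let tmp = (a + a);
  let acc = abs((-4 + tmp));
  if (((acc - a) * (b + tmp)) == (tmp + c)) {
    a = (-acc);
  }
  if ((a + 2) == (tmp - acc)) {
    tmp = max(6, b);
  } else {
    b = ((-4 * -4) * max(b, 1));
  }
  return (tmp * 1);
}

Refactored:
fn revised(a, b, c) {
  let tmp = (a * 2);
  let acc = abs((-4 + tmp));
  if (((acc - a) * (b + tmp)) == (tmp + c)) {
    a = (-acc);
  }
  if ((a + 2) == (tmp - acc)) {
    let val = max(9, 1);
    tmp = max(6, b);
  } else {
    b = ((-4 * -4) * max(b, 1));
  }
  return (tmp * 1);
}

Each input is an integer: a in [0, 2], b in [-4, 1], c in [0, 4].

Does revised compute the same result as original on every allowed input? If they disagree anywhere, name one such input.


Comparing the listings, the differences include: arithmetic usage differs, and statement counts differ, and constant usage differs, and min/max/abs usage differs, and local variable names differ.
Spot check at a=0, b=-3, c=4 — original: tmp becomes 0; next acc becomes 4; next (((acc - a) * (b + tmp)) == (tmp + c)) evaluates to false; next ((a + 2) == (tmp - acc)) evaluates to false; next b becomes 16; next final value 0. revised: tmp becomes 0; next acc becomes 4; next (((acc - a) * (b + tmp)) == (tmp + c)) evaluates to false; next ((a + 2) == (tmp - acc)) evaluates to false; next b becomes 16; next final value 0. Both give 0.
Every one of the 90 inputs gives matching results.
verdict: equivalent


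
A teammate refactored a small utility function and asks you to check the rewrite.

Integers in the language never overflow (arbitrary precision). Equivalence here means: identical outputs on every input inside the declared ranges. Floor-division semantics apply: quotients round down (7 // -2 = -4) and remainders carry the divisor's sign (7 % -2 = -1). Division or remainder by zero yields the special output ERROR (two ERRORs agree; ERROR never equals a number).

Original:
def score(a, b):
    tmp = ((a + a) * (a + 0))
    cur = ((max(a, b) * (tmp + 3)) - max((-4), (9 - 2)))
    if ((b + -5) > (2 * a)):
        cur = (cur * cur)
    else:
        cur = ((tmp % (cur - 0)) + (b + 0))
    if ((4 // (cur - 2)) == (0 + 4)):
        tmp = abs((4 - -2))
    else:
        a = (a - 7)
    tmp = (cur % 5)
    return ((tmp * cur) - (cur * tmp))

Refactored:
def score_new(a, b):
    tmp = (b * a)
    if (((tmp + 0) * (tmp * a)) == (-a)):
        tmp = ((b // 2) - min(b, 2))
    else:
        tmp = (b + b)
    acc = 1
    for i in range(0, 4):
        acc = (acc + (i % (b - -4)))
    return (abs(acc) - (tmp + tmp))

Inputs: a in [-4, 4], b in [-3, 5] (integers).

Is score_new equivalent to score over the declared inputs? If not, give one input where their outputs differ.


Not equivalent: a=-4, b=-3 separates them (0 vs 13).
score: tmp=32, then cur=-112, then ((b + -5) > (2 * a)) is false, then cur=-83, then ((4 // (cur - 2)) == (0 + 4)) is false, then a=-11, then tmp=2, then returns 0
score_new: tmp=12, then (((tmp + 0) * (tmp * a)) == (-a)) is false, then tmp=-6, then acc=1, then (i=0), then acc=1, then (i=1), then acc=1, then (i=2), then acc=1, then (i=3), then acc=1, then returns 13
verdict: not equivalent; witness: a=-4, b=-3


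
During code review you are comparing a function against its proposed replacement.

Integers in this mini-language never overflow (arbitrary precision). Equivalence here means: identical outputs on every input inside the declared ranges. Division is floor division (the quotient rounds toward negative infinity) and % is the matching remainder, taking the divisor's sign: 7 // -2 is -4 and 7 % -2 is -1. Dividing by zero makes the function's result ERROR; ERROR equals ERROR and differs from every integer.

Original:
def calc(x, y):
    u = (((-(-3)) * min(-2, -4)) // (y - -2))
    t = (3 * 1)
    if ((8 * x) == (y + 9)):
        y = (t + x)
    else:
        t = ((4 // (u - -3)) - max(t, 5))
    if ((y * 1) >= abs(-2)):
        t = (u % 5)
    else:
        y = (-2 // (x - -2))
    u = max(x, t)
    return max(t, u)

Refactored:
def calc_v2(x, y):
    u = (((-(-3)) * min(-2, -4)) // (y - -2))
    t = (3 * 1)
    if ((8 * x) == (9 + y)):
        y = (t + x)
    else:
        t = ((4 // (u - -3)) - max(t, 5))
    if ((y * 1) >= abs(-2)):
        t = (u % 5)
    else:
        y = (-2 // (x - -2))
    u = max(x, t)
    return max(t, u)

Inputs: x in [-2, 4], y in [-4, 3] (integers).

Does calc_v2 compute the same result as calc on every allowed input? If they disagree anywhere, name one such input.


Although same computation, different form, 56/56 inputs agree.
verdict: equivalent


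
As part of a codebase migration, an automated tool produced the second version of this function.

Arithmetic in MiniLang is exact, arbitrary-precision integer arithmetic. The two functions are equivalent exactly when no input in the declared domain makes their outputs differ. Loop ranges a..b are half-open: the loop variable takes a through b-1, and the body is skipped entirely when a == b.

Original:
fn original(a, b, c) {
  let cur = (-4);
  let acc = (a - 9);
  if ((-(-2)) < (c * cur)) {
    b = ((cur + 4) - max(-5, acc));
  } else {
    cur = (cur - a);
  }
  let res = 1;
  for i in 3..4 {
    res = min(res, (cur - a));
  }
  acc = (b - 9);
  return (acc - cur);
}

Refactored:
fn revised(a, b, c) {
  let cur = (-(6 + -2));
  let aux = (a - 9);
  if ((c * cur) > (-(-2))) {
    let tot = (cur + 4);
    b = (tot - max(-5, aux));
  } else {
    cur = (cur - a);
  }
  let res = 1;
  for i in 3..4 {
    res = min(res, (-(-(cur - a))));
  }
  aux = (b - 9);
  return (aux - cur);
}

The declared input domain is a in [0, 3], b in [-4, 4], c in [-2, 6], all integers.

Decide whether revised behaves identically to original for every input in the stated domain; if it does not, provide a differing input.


Comparing the listings, the differences include: statement counts differ; arithmetic usage differs; comparison usage differs; local variable names differ; constant usage differs.
Spot check at a=0, b=4, c=0 — original: cur becomes -4; next acc becomes -9; next ((-(-2)) < (c * cur)) evaluates to false; next cur becomes -4; next res becomes 1; next at i=3:; next res becomes -4; next acc becomes -5; next final value -1. revised: cur becomes -4; next aux becomes -9; next ((c * cur) > (-(-2))) evaluates to false; next cur becomes -4; next res becomes 1; next at i=3:; next res becomes -4; next aux becomes -5; next final value -1. Both give -1.
Sweeping the whole domain (324 inputs) finds no disagreement.
verdict: equivalent


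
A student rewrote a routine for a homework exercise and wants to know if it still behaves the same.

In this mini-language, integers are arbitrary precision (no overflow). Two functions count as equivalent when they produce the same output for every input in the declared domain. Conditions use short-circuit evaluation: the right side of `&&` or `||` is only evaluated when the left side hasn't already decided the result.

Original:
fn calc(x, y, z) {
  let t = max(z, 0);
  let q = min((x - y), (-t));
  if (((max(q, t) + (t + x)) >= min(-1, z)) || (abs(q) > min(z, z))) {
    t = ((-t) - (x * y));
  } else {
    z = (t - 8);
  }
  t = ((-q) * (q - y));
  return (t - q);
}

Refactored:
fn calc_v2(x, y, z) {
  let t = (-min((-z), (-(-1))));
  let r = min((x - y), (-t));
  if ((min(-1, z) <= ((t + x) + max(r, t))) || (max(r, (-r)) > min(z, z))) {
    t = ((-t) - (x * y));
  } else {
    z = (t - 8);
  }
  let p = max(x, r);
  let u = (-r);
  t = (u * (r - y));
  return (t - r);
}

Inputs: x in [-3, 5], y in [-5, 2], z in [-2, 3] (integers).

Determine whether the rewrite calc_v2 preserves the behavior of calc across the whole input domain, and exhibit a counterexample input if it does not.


Not equivalent: x=-3, y=-5, z=-2 separates them (0 vs -7).
calc: t becomes 0; next q becomes 0; next (((max(q, t) + (t + x)) >= min(-1, z)) || (abs(q) > min(z, z))) evaluates to true; next t becomes -15; next t becomes 0; next final value 0
calc_v2: t becomes -1; next r becomes 1; next ((min(-1, z) <= ((t + x) + max(r, t))) || (max(r, (-r)) > min(z, z))) evaluates to true; next t becomes -14; next p becomes 1; next u becomes -1; next t becomes -6; next final value -7
verdict: not equivalent; witness: x=-3, y=-5, z=-2


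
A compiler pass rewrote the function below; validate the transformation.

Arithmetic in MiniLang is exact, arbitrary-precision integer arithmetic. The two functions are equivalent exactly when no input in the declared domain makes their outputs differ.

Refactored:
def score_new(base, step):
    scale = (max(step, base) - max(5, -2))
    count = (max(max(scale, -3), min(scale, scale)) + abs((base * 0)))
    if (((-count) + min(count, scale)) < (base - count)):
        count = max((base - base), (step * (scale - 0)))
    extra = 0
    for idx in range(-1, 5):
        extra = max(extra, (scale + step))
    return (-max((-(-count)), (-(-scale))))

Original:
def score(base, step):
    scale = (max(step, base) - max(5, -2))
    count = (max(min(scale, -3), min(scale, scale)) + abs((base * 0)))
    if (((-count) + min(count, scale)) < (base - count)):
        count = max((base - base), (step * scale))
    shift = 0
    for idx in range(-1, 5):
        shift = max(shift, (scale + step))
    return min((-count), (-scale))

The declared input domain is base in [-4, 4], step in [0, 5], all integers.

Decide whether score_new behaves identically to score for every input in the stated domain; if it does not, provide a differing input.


Try base=-4, step=1.
score: scale becomes -4; next count becomes -4; next (((-count) + min(count, scale)) < (base - count)) evaluates to false; next shift becomes 0; next at idx=-1:; next shift becomes 0; next at idx=0:; next shift becomes 0; next at idx=1:; next shift becomes 0; next at idx=2:; next shift becomes 0; next at idx=3:; next shift becomes 0; next at idx=4:; next shift becomes 0; next final value 4
score_new: scale becomes -4; next count becomes -3; next (((-count) + min(count, scale)) < (base - count)) evaluates to false; next extra becomes 0; next at idx=-1:; next extra becomes 0; next at idx=0:; next extra becomes 0; next at idx=1:; next extra becomes 0; next at idx=2:; next extra becomes 0; next at idx=3:; next extra becomes 0; next at idx=4:; next extra becomes 0; next final value 3
4 vs 3 — the two versions disagree here.
verdict: not equivalent; witness: base=-4, step=1


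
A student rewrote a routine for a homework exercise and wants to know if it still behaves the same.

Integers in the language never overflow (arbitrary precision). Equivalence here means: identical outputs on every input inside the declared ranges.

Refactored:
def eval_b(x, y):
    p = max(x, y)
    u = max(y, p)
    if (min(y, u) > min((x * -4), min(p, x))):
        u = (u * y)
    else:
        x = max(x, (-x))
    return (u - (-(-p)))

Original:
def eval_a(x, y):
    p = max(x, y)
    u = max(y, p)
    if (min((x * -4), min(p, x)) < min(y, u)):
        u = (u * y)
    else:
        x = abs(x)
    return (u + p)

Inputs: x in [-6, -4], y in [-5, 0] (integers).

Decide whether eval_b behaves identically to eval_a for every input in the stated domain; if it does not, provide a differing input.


Evaluate both at x=-6, y=-5.
eval_a: p := -5 | u := -5 | (min((x * -4), min(p, x)) < min(y, u)): true | u := 25 | result 20
eval_b: p := -5 | u := -5 | (min(y, u) > min((x * -4), min(p, x))): true | u := 25 | result 30
20 != 30, so the rewrite changes behavior.
verdict: not equivalent; witness: x=-6, y=-5


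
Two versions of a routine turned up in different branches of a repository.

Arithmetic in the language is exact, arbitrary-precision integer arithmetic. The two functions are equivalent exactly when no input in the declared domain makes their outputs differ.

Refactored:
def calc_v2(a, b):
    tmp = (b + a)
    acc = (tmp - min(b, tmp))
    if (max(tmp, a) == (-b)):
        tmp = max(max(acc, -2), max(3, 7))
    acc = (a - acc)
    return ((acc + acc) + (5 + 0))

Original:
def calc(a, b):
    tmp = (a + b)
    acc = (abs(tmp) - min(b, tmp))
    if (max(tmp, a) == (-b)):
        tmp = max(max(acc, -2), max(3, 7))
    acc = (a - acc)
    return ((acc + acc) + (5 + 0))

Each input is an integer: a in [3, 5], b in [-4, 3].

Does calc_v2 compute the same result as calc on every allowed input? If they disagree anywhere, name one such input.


Evaluate both at a=3, b=-4.
calc: tmp=-1, then acc=5, then (max(tmp, a) == (-b)) is false, then acc=-2, then returns 1
calc_v2: tmp=-1, then acc=3, then (max(tmp, a) == (-b)) is false, then acc=0, then returns 5
1 != 5, so the rewrite changes behavior.
verdict: not equivalent; witness: a=3, b=-4


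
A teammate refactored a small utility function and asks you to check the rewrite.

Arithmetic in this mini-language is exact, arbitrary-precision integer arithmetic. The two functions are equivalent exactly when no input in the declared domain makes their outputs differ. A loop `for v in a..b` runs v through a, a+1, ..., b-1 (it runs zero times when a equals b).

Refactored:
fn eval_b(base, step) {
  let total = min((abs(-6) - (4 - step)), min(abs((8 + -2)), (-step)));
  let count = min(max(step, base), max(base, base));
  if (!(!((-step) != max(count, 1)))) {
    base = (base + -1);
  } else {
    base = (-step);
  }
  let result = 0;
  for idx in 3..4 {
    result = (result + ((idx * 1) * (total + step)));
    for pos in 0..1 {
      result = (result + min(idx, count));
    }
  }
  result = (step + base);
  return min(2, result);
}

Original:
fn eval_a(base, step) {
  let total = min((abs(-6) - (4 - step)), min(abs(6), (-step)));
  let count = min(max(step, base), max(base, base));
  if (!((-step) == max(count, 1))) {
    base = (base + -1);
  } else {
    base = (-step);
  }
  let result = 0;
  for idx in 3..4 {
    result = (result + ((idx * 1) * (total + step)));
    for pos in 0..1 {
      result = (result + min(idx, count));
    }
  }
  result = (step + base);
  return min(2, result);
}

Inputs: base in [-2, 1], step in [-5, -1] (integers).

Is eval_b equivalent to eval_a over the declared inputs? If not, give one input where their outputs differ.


Differences: constant usage differs, plus boolean connective usage differs, plus comparison usage differs, plus arithmetic usage differs — yet all 20 inputs agree.
verdict: equivalent


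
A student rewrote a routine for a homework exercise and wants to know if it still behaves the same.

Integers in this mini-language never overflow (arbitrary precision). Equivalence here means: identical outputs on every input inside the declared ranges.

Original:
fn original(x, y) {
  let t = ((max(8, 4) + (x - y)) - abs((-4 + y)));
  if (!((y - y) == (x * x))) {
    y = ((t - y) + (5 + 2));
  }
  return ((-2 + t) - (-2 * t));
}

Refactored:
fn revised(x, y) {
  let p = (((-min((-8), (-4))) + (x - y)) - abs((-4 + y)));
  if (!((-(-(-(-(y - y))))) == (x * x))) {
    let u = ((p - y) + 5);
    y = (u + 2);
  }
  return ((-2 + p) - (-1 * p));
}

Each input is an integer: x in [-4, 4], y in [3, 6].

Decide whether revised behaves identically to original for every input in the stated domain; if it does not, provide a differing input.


Take x=-4, y=5.
original: t = -2; (!((y - y) == (x * x))) -> true; y = 0; return -8
revised: p = -2; (!((-(-(-(-(y - y))))) == (x * x))) -> true; u = -2; y = 0; return -6
-8 against -6: the behavior changed.
verdict: not equivalent; witness: x=-4, y=5


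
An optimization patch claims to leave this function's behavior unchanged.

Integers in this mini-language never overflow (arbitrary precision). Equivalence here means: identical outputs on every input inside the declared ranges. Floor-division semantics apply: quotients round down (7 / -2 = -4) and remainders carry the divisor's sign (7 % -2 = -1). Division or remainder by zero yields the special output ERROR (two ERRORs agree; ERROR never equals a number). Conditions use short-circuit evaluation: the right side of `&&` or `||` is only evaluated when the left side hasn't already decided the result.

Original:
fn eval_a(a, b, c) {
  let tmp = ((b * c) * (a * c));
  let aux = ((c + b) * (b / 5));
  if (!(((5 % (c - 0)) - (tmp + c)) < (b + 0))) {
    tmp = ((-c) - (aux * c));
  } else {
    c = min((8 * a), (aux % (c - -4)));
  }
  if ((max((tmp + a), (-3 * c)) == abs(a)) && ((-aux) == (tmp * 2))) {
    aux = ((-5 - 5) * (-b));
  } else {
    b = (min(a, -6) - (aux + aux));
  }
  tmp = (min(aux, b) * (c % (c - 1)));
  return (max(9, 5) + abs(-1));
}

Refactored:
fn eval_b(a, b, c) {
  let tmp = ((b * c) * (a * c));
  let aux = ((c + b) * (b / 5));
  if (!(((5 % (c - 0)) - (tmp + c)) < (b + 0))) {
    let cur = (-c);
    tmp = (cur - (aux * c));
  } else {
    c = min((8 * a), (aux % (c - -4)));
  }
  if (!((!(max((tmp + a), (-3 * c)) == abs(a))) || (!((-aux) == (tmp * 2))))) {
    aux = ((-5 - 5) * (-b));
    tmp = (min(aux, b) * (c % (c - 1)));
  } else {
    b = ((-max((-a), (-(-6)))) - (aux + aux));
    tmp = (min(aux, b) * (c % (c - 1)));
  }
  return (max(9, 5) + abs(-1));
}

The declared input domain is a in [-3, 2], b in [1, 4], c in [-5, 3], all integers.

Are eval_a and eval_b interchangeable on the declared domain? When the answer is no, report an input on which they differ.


Side by side, the visible changes include: constant usage differs, statement counts differ, boolean connective usage differs, local variable names differ, arithmetic usage differs, min/max/abs usage differs.
One worked example (a=1, b=1, c=-3) — eval_a: tmp := 9 | aux := 0 | (!(((5 % (c - 0)) - (tmp + c)) < (b + 0))): false | c := 0 | ((max((tmp + a), (-3 * c)) == abs(a)) && ((-aux) == (tmp * 2))): false | b := -6 | tmp := 0 | result 10; eval_b: tmp := 9 | aux := 0 | (!(((5 % (c - 0)) - (tmp + c)) < (b + 0))): false | c := 0 | (!((!(max((tmp + a), (-3 * c)) == abs(a))) || (!((-aux) == (tmp * 2))))): false | b := -6 | tmp := 0 | result 10; agreement on 10.
Across all 216 domain points the two functions coincide.
verdict: equivalent


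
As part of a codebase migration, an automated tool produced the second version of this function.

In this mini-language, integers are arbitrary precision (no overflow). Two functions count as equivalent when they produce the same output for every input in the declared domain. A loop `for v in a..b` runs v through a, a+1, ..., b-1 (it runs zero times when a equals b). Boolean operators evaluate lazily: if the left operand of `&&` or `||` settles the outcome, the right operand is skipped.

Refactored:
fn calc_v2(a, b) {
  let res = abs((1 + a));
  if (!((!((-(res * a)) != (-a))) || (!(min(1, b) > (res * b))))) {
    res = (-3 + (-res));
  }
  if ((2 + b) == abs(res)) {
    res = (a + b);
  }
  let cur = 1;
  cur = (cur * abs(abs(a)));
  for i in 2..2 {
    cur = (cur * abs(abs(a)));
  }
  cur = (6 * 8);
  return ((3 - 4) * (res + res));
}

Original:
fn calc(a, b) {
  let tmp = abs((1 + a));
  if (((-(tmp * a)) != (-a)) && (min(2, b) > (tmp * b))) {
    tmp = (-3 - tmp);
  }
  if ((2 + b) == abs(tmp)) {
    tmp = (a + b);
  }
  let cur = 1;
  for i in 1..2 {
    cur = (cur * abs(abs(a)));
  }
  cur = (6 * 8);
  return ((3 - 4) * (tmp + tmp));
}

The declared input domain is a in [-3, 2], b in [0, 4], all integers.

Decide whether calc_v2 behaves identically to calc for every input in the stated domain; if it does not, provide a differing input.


Equivalent. The suspicious edit (`2` became `1`) never changes the result for any input inside the declared domain.
An exhaustive pass over the 30 declared inputs shows identical outputs.
One worked example (a=0, b=1) — calc: tmp becomes 1; next (((-(tmp * a)) != (-a)) && (min(2, b) > (tmp * b))) evaluates to false; next ((2 + b) == abs(tmp)) evaluates to false; next cur becomes 1; next at i=1:; next cur becomes 0; next cur becomes 48; next final value -2; calc_v2: res becomes 1; next (!((!((-(res * a)) != (-a))) || (!(min(1, b) > (res * b))))) evaluates to false; next ((2 + b) == abs(res)) evaluates to false; next cur becomes 1; next cur becomes 0; next i never enters its loop body; next cur becomes 48; next final value -2; agreement on -2.
verdict: equivalent


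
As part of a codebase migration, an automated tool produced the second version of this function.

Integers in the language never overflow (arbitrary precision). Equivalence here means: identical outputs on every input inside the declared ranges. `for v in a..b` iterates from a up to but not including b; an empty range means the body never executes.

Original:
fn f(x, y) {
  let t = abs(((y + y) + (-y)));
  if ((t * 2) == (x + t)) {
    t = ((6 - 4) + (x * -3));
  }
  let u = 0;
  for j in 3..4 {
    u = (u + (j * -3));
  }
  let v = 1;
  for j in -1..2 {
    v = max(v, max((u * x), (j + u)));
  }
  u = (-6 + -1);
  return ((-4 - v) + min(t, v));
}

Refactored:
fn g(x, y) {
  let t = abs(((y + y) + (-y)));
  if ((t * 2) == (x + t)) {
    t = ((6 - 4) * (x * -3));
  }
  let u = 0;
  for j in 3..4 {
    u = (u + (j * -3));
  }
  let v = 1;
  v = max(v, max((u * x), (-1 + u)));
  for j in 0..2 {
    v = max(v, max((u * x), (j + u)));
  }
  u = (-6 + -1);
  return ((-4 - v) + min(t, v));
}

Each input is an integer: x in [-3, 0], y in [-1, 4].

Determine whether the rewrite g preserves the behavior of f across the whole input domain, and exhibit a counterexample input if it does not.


x=0, y=0 yields -4 from f but -5 from g.
verdict: not equivalent; witness: x=0, y=0


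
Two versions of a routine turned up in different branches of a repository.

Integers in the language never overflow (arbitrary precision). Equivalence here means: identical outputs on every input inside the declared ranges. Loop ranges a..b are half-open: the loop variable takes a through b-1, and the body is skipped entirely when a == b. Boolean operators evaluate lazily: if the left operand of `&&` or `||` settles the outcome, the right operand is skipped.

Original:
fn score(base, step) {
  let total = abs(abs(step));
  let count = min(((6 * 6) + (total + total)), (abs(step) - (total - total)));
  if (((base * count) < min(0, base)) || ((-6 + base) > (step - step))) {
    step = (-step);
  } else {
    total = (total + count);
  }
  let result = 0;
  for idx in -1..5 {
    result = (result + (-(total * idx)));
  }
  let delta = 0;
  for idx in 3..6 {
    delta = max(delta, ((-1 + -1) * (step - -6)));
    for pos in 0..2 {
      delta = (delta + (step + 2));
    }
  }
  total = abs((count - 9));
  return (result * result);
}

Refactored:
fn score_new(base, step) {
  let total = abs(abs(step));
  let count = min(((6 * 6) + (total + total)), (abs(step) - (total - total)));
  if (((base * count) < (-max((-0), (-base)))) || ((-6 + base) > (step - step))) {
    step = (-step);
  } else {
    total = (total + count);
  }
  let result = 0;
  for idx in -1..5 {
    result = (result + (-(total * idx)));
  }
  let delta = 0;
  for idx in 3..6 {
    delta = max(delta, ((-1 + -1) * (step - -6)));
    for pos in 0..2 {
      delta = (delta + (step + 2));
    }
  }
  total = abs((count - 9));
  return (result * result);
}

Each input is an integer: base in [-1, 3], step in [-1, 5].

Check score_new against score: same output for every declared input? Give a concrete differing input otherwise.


Reading the diff, among the changes: min/max/abs usage differs.
As a probe, take base=1, step=-1: score runs total becomes 1; next count becomes 1; next (((base * count) < min(0, base)) || ((-6 + base) > (step - step))) evaluates to false; next total becomes 2; next result becomes 0; next at idx=-1:; next result becomes 2; next at idx=0:; next result becomes 2; next at idx=1:; next result becomes 0; next at idx=2:; next result becomes -4; next at idx=3:; next result becomes -10; next at idx=4:; next result becomes -18; next delta becomes 0; next at idx=3:; next delta becomes 0; next at pos=0:; next delta becomes 1; next at pos=1:; next delta becomes 2; next at idx=4:; next delta becomes 2; next at pos=0:; next delta becomes 3; next at pos=1:; next delta becomes 4; next at idx=5:; next delta becomes 4; next at pos=0:; next delta becomes 5; next at pos=1:; next delta becomes 6; next total becomes 8; next final value 324; score_new runs total becomes 1; next count becomes 1; next (((base * count) < (-max((-0), (-base)))) || ((-6 + base) > (step - step))) evaluates to false; next total becomes 2; next result becomes 0; next at idx=-1:; next result becomes 2; next at idx=0:; next result becomes 2; next at idx=1:; next result becomes 0; next at idx=2:; next result becomes -4; next at idx=3:; next result becomes -10; next at idx=4:; next result becomes -18; next delta becomes 0; next at idx=3:; next delta becomes 0; next at pos=0:; next delta becomes 1; next at pos=1:; next delta becomes 2; next at idx=4:; next delta becomes 2; next at pos=0:; next delta becomes 3; next at pos=1:; next delta becomes 4; next at idx=5:; next delta becomes 4; next at pos=0:; next delta becomes 5; next at pos=1:; next delta becomes 6; next total becomes 8; next final value 324; both end at 324.
Across all 35 domain points the two functions coincide.
verdict: equivalent


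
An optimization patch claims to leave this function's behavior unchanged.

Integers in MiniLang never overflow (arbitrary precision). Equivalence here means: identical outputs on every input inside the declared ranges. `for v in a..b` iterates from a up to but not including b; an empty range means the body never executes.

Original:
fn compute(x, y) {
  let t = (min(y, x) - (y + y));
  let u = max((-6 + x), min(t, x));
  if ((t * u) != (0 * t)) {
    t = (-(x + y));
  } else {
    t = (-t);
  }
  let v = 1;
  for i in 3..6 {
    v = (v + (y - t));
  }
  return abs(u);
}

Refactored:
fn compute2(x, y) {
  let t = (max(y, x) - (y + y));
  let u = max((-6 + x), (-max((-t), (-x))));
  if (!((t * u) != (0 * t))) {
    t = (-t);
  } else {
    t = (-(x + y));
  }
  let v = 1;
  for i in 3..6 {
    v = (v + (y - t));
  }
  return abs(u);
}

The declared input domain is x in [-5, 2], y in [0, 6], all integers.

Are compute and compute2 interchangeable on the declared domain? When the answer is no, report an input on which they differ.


These are not equivalent — on x=-5, y=1 the outputs split (7 vs 5).
compute: t becomes -7; next u becomes -7; next ((t * u) != (0 * t)) evaluates to true; next t becomes 4; next v becomes 1; next at i=3:; next v becomes -2; next at i=4:; next v becomes -5; next at i=5:; next v becomes -8; next final value 7
compute2: t becomes -1; next u becomes -5; next (!((t * u) != (0 * t))) evaluates to false; next t becomes 4; next v becomes 1; next at i=3:; next v becomes -2; next at i=4:; next v becomes -5; next at i=5:; next v becomes -8; next final value 5
verdict: not equivalent; witness: x=-5, y=1


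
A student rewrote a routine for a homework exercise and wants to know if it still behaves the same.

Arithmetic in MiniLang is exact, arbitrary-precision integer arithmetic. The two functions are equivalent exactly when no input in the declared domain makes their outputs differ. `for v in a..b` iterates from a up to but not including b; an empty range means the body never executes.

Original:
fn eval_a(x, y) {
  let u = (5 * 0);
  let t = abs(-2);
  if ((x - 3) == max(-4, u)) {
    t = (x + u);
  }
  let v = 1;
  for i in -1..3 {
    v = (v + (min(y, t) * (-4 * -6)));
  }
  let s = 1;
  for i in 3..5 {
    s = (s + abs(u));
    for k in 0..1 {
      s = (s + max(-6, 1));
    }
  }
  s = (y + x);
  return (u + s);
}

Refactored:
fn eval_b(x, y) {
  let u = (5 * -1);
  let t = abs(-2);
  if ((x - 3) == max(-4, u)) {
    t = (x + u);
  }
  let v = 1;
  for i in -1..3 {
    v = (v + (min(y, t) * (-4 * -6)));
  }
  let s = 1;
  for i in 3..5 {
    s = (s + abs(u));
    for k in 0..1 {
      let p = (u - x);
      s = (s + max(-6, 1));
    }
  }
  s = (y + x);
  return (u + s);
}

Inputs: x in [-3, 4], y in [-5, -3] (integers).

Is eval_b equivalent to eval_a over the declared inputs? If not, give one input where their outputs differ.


Not equivalent: x=-3, y=-5 separates them (-8 vs -13).
eval_a: u := 0 | t := 2 | ((x - 3) == max(-4, u)): false | v := 1 | iter i=-1: | v := -119 | iter i=0: | v := -239 | iter i=1: | v := -359 | iter i=2: | v := -479 | s := 1 | iter i=3: | s := 1 | iter k=0: | s := 2 | iter i=4: | s := 2 | iter k=0: | s := 3 | s := -8 | result -8
eval_b: u := -5 | t := 2 | ((x - 3) == max(-4, u)): false | v := 1 | iter i=-1: | v := -119 | iter i=0: | v := -239 | iter i=1: | v := -359 | iter i=2: | v := -479 | s := 1 | iter i=3: | s := 6 | iter k=0: | p := -2 | s := 7 | iter i=4: | s := 12 | iter k=0: | p := -2 | s := 13 | s := -8 | result -13
verdict: not equivalent; witness: x=-3, y=-5


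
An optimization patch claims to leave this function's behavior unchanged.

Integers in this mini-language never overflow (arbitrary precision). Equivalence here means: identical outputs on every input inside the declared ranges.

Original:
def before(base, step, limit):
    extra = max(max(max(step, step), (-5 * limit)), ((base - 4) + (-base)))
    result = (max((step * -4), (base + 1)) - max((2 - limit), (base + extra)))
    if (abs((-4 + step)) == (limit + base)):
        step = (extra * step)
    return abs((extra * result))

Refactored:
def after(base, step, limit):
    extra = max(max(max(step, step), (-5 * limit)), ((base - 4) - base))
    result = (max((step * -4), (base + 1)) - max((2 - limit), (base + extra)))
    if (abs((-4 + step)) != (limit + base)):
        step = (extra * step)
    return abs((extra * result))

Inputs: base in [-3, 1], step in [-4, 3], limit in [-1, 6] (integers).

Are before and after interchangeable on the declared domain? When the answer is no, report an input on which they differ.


The suspicious edit (`(abs((-4 + step)) == (limit + base))` became `(abs((-4 + step)) != (limit + base))`) never changes the result for any input inside the declared domain.
One worked example (base=-3, step=-2, limit=6) — before: extra = -2; result = 12; (abs((-4 + step)) == (limit + base)) -> false; return 24; after: extra = -2; result = 12; (abs((-4 + step)) != (limit + base)) -> true; step = 4; return 24; agreement on 24.
Checked all 320 inputs in the declared domain: the outputs agree on every one.
verdict: equivalent


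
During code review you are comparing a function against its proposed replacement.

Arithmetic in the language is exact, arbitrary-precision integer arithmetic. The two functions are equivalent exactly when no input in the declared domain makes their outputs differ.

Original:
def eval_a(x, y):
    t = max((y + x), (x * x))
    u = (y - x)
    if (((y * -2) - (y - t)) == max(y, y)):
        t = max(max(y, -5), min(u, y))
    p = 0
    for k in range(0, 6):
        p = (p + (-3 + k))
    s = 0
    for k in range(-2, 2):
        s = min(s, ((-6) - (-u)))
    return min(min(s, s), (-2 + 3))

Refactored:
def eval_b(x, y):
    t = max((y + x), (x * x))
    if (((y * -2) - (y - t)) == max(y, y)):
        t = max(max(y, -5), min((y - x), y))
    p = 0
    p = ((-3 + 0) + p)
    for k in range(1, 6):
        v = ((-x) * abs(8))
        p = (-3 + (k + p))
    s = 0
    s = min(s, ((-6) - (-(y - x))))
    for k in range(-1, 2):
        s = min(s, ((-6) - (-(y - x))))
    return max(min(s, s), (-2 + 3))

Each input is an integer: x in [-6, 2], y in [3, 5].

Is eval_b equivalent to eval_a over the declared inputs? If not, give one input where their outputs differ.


There is a counterexample at x=-6, y=3: 0 on one side, 1 on the other.
eval_a: t = 36; u = 9; (((y * -2) - (y - t)) == max(y, y)) -> false; p = 0; [k=0]; p = -3; [k=1]; p = -5; [k=2]; p = -6; [k=3]; p = -6; [k=4]; p = -5; [k=5]; p = -3; s = 0; [k=-2]; s = 0; [k=-1]; s = 0; [k=0]; s = 0; [k=1]; s = 0; return 0
eval_b: t = 36; (((y * -2) - (y - t)) == max(y, y)) -> false; p = 0; p = -3; [k=1]; v = 48; p = -5; [k=2]; v = 48; p = -6; [k=3]; v = 48; p = -6; [k=4]; v = 48; p = -5; [k=5]; v = 48; p = -3; s = 0; s = 0; [k=-1]; s = 0; [k=0]; s = 0; [k=1]; s = 0; return 1
verdict: not equivalent; witness: x=-6, y=3


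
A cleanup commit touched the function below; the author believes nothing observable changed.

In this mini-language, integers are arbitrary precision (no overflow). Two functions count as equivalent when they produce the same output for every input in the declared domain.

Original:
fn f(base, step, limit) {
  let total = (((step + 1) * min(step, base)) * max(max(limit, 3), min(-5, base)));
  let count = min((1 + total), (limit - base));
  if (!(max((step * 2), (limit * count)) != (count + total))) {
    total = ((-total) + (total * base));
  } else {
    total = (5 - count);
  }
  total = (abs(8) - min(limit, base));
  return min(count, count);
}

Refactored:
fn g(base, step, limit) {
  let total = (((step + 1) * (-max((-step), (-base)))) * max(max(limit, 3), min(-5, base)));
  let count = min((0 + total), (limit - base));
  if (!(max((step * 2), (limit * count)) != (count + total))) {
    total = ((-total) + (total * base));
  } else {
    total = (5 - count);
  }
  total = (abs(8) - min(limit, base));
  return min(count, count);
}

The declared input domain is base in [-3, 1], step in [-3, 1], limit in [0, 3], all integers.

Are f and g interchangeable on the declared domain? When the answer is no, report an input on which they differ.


Not equivalent: base=-3, step=-1, limit=0 separates them (1 vs 0).
f: total = 0; count = 1; (!(max((step * 2), (limit * count)) != (count + total))) -> false; total = 4; total = 11; return 1
g: total = 0; count = 0; (!(max((step * 2), (limit * count)) != (count + total))) -> true; total = 0; total = 11; return 0
verdict: not equivalent; witness: base=-3, step=-1, limit=0
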